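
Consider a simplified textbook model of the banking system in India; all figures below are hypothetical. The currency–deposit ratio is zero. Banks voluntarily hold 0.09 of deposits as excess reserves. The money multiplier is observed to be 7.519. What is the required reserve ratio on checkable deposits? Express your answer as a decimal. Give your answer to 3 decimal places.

0.043

Using m = 7.519. Since m = (1 + c)/(c + rr + e), the denominator satisfies c + rr + e = (1 + c)/m = (1 + 0) / 7.519 ≈ 0.132996.
With c = 0 and e = 0.09, the required reserve ratio on checkable deposits is 0.132996 − 0 − 0.09 = 0.042996.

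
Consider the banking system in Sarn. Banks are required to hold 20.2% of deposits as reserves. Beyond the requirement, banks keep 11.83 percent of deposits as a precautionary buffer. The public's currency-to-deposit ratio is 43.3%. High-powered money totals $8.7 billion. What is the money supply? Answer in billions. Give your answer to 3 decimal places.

$16.550 billion

The money multiplier is m = (1 + c) / (rr + e + c) = (1 + 0.433) / (0.202 + 0.1183 + 0.433) ≈ 1.90230.
So M = m × MB = 1.90230 × 8.7 ≈ 16.55 billion.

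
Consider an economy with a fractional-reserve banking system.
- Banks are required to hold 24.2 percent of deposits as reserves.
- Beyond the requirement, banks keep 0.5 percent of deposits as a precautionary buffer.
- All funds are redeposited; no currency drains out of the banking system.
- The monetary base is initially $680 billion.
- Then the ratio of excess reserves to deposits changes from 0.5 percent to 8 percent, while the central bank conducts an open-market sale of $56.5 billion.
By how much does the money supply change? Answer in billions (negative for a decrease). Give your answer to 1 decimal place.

-816.7 billion

Before: m₁ = 1 / (0.242 + 0.005) ≈ 4.04858, MB₁ = 680, so M₁ = 4.04858 × 680 = 2753.0344 billion.
After: m₂ = 1 / (0.242 + 0.08) ≈ 3.10559, MB₂ = 680 − 56.5 = 623.5, so M₂ = 3.10559 × 623.5 ≈ 1936.3354 billion.
ΔM = M₂ − M₁ = 1936.3354 − 2753.0344 = -816.699 billion.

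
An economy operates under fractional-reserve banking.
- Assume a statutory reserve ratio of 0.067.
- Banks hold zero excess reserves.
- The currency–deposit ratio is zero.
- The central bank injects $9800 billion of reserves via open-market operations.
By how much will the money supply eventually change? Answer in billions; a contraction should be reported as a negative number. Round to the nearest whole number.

The simple money multiplier is m = 1/rr = 1/0.067 ≈ 14.92537.
An open-market purchase increases the monetary base by 9800 billion, so ΔM = m × ΔMB = 14.92537 × 9800 = 146268.626 billion.

$146269 billion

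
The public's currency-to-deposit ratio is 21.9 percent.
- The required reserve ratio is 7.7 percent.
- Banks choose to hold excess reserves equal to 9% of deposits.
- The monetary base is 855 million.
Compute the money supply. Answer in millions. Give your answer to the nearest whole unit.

2700 million

The money multiplier is m = (1 + c) / (rr + e + c) = (1 + 0.219) / (0.077 + 0.09 + 0.219) ≈ 3.1580.
So M = m × MB = 3.1580 × 855 = 2700.09 million.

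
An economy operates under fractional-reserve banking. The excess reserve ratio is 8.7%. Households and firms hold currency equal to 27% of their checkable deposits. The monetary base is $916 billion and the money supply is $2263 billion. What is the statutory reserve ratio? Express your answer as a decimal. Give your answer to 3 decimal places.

Using m = M/MB = 2263/916 ≈ 2.470524. Since m = (1 + c)/(c + rr + e), the denominator satisfies c + rr + e = (1 + c)/m = (1 + 0.27) / 2.470524 ≈ 0.514061.
With c = 0.27 and e = 0.087, the statutory reserve ratio is 0.514061 − 0.27 − 0.087 = 0.157061.

0.157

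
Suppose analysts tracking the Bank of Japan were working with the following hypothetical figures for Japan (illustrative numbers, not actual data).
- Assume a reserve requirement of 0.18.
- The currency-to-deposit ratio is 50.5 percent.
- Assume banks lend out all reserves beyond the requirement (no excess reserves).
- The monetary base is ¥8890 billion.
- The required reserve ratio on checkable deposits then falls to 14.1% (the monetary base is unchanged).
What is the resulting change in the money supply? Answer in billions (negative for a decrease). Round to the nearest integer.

¥1179 billion

Initially m₁ = (1 + 0.505) / (0.18 + 0.505) ≈ 2.19708, so M₁ = 2.19708 × 8890 = 19532.0412 billion.
After the change m₂ = (1 + 0.505) / (0.141 + 0.505) ≈ 2.32972, so M₂ = 2.32972 × 8890 = 20711.2108 billion.
ΔM = M₂ − M₁ = 20711.2108 − 19532.0412 = 1179.1696 billion.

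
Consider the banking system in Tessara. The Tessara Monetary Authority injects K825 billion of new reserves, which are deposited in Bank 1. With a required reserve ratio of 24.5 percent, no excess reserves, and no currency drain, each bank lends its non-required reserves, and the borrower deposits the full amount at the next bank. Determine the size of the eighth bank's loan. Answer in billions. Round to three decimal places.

K87.102 billion

Each bank lends a fraction (1 − rr) = 0.7550 of the deposit it receives, so Bank 8 receives 825·0.7550^7 and lends 825·0.7550^8 ≈ 87.1023 billion.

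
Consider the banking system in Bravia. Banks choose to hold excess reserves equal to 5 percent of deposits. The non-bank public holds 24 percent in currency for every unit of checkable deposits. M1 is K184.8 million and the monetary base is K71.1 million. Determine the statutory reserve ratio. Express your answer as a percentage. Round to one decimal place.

18.7%

Using m = M/MB = 184.8/71.1 ≈ 2.599156. Since m = (1 + c)/(c + rr + e), the denominator satisfies c + rr + e = (1 + c)/m = (1 + 0.24) / 2.599156 ≈ 0.477078.
With c = 0.24 and e = 0.05, the statutory reserve ratio is 0.477078 − 0.24 − 0.05 = 0.187078.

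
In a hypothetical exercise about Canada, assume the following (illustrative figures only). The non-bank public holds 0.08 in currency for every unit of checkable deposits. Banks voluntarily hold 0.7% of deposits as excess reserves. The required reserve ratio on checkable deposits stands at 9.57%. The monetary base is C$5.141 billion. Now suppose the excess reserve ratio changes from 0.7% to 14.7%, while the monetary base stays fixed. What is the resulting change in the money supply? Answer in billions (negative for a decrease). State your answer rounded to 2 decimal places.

Initially m₁ = (1 + 0.08) / (0.0957 + 0.007 + 0.08) ≈ 5.9113, so M₁ = 5.9113 × 5.141 ≈ 30.39 billion.
After the change m₂ = (1 + 0.08) / (0.0957 + 0.147 + 0.08) ≈ 3.3468, so M₂ = 3.3468 × 5.141 ≈ 17.2059 billion.
ΔM = M₂ − M₁ = 17.2059 − 30.39 = -13.1841 billion.

-13.18 billion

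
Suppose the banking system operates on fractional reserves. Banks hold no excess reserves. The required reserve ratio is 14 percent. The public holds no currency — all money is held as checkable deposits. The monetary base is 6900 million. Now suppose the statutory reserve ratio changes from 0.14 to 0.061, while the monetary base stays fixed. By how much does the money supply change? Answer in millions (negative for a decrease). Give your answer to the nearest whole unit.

63829 million

Initially m₁ = 1 / (0.14) ≈ 7.14286, so M₁ = 7.14286 × 6900 = 49285.734 million.
After the change m₂ = 1 / (0.061) ≈ 16.39344, so M₂ = 16.39344 × 6900 = 113114.736 million.
ΔM = M₂ − M₁ = 113114.736 − 49285.734 = 63829.002 million.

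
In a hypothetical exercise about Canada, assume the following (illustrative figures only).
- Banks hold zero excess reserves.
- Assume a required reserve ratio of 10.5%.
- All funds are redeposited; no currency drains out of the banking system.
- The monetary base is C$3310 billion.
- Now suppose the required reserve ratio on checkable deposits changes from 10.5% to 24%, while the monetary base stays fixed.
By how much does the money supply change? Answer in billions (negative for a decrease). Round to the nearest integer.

-17732 billion

Initially m₁ = 1 / (0.105) ≈ 9.52381, so M₁ = 9.52381 × 3310 = 31523.8111 billion.
After the change m₂ = 1 / (0.24) ≈ 4.16667, so M₂ = 4.16667 × 3310 = 13791.6777 billion.
ΔM = M₂ − M₁ = 13791.6777 − 31523.8111 = -17732.1334 billion.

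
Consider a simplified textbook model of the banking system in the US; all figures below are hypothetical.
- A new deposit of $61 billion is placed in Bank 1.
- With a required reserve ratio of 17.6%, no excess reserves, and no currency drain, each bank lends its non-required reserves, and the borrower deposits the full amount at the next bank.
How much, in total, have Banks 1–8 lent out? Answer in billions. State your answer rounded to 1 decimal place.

Bank i lends (1 − rr)^i of the original deposit: Bank 1 lends 61·0.8240 = 50.2640, Bank 2 lends 61·0.8240² ≈ 41.4175, and so on.
Summing a geometric series: total = 61·[0.8240·(1 − 0.8240^8) / (1 − 0.8240)] ≈ 224.8946 billion.

$224.9 billion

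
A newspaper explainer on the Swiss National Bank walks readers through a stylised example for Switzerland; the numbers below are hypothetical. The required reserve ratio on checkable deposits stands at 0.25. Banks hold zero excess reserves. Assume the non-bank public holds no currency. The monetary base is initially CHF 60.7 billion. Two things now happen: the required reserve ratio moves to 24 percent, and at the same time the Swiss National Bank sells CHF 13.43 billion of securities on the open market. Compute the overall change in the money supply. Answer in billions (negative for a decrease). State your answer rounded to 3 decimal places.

Before: m₁ = 1 / (0.25) = 4, MB₁ = 60.7, so M₁ = 4 × 60.7 = 242.8 billion.
After: m₂ = 1 / (0.24) ≈ 4.166667, MB₂ = 60.7 − 13.43 = 47.27, so M₂ = 4.166667 × 47.27 ≈ 196.9583 billion.
ΔM = M₂ − M₁ = 196.9583 − 242.8 = -45.8417 billion.

-45.842 billion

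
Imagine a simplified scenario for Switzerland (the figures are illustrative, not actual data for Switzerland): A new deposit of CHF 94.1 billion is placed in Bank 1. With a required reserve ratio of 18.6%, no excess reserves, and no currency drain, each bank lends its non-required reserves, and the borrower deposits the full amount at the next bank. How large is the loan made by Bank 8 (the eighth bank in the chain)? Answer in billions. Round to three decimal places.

CHF 18.138 billion

Each bank lends a fraction (1 − rr) = 0.8140 of the deposit it receives, so Bank 8 receives 94.1·0.8140^7 and lends 94.1·0.8140^8 ≈ 18.1378 billion.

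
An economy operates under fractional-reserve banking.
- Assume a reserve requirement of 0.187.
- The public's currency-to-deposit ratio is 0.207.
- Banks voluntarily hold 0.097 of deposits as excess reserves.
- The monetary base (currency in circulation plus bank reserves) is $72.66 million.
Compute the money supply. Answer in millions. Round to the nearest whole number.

$179 million

The money multiplier is m = (1 + c) / (rr + e + c) = (1 + 0.207) / (0.187 + 0.097 + 0.207) ≈ 2.4582.
So M = m × MB = 2.4582 × 72.66 ≈ 178.6128 million.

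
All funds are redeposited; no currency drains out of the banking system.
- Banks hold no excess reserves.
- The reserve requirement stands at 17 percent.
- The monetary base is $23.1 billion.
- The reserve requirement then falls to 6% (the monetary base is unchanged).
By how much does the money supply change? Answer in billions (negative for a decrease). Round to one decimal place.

Initially m₁ = 1 / (0.17) ≈ 5.8824, so M₁ = 5.8824 × 23.1 ≈ 135.8834 billion.
After the change m₂ = 1 / (0.06) ≈ 16.6667, so M₂ = 16.6667 × 23.1 ≈ 385.0008 billion.
ΔM = M₂ − M₁ = 385.0008 − 135.8834 = 249.1174 billion.

$249.1 billion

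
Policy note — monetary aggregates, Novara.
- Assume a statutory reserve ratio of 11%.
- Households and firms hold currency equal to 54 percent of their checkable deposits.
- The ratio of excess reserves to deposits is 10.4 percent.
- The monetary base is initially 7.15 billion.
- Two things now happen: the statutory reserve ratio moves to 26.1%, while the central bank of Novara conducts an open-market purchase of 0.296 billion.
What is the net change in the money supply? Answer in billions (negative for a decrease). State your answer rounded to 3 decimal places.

Before: m₁ = (1 + 0.54) / (0.11 + 0.104 + 0.54) ≈ 2.04244, MB₁ = 7.15, so M₁ = 2.04244 × 7.15 ≈ 14.6034 billion.
After: m₂ = (1 + 0.54) / (0.261 + 0.104 + 0.54) ≈ 1.70166, MB₂ = 7.15 + 0.296 = 7.446, so M₂ = 1.70166 × 7.446 ≈ 12.6706 billion.
ΔM = M₂ − M₁ = 12.6706 − 14.6034 = -1.9328 billion.

-1.933 billion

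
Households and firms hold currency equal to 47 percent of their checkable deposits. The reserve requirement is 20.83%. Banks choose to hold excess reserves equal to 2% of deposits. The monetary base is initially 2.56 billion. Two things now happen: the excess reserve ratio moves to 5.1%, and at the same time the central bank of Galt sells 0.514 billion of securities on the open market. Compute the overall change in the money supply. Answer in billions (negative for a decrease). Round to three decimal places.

-1.265 billion

Before: m₁ = (1 + 0.47) / (0.2083 + 0.02 + 0.47) ≈ 2.10511, MB₁ = 2.56, so M₁ = 2.10511 × 2.56 ≈ 5.3891 billion.
After: m₂ = (1 + 0.47) / (0.2083 + 0.051 + 0.47) ≈ 2.01563, MB₂ = 2.56 − 0.514 = 2.046, so M₂ = 2.01563 × 2.046 ≈ 4.124 billion.
ΔM = M₂ − M₁ = 4.124 − 5.3891 = -1.2651 billion.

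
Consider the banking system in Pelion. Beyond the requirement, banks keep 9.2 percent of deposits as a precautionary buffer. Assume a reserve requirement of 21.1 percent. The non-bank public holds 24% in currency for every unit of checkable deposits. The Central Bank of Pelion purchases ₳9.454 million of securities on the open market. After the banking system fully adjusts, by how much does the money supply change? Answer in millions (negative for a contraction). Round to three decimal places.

The money multiplier is m = (1 + c) / (rr + e + c) = (1 + 0.24) / (0.211 + 0.092 + 0.24) ≈ 2.28361.
The purchase adds 9.454 million of base, so ΔM = m × ΔMB = 2.28361 × (+9.454) ≈ 21.5892 million.

₳21.589 million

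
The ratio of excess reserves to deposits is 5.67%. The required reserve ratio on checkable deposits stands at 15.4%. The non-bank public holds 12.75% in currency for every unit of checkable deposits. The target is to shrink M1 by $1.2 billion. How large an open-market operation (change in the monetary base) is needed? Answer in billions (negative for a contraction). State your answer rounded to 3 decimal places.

The money multiplier is m = (1 + c) / (rr + e + c) = (1 + 0.1275) / (0.154 + 0.0567 + 0.1275) ≈ 3.33383.
ΔMB = ΔM / m = (−1.2) / 3.33383 ≈ -0.3599 billion.

-0.360 billion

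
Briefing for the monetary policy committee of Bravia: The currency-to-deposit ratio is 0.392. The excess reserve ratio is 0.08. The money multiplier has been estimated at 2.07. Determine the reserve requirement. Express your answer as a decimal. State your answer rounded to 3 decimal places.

Using m = 2.07. Since m = (1 + c)/(c + rr + e), the denominator satisfies c + rr + e = (1 + c)/m = (1 + 0.392) / 2.07 ≈ 0.672464.
With c = 0.392 and e = 0.08, the reserve requirement is 0.672464 − 0.392 − 0.08 = 0.200464.

0.200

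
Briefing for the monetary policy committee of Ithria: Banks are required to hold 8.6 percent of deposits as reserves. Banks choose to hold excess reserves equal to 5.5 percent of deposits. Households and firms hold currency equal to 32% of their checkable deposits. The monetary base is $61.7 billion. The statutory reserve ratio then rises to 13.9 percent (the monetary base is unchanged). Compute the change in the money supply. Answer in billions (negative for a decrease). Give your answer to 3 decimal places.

-18.217 billion

Initially m₁ = (1 + 0.32) / (0.086 + 0.055 + 0.32) ≈ 2.863341, so M₁ = 2.863341 × 61.7 ≈ 176.6681 billion.
After the change m₂ = (1 + 0.32) / (0.139 + 0.055 + 0.32) ≈ 2.568093, so M₂ = 2.568093 × 61.7 ≈ 158.4513 billion.
ΔM = M₂ − M₁ = 158.4513 − 176.6681 = -18.2168 billion.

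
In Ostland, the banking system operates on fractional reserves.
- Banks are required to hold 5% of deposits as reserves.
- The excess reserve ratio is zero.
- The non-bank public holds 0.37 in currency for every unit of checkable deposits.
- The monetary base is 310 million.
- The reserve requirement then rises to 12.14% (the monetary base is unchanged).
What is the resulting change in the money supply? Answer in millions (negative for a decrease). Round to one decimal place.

-146.9 million

Initially m₁ = (1 + 0.37) / (0.05 + 0.37) ≈ 3.26190, so M₁ = 3.26190 × 310 = 1011.189 million.
After the change m₂ = (1 + 0.37) / (0.1214 + 0.37) ≈ 2.78795, so M₂ = 2.78795 × 310 = 864.2645 million.
ΔM = M₂ − M₁ = 864.2645 − 1011.189 = -146.9245 million.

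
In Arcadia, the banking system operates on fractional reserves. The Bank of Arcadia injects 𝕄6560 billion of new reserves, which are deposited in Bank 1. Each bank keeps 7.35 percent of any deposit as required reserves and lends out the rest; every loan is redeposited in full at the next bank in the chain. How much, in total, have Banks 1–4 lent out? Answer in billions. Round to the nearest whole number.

Bank i lends (1 − rr)^i of the original deposit: Bank 1 lends 6560·0.9265 = 6077.8400, Bank 2 lends 6560·0.9265² ≈ 5631.1188, and so on.
Summing a geometric series: total = 6560·[0.9265·(1 − 0.9265^4) / (1 − 0.9265)] ≈ 21759.9553 billion.

𝕄21760 billion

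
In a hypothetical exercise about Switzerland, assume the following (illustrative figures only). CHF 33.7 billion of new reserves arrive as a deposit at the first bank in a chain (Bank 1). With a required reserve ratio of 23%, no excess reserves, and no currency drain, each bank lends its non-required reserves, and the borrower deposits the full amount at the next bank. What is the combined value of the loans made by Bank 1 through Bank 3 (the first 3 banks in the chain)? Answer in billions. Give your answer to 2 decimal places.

CHF 61.31 billion

Bank i lends (1 − rr)^i of the original deposit: Bank 1 lends 33.7·0.7700 = 25.9490, Bank 2 lends 33.7·0.7700² ≈ 19.9807, and so on.
Summing a geometric series: total = 33.7·[0.7700·(1 − 0.7700^3) / (1 − 0.7700)] ≈ 61.3149 billion.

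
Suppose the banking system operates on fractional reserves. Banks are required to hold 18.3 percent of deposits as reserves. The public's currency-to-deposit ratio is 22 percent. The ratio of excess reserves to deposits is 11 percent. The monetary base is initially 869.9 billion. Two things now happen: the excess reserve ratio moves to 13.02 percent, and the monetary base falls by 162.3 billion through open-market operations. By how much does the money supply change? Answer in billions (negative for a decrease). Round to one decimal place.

Before: m₁ = (1 + 0.22) / (0.183 + 0.11 + 0.22) ≈ 2.37817, MB₁ = 869.9, so M₁ = 2.37817 × 869.9 ≈ 2068.7701 billion.
After: m₂ = (1 + 0.22) / (0.183 + 0.1302 + 0.22) ≈ 2.28807, MB₂ = 869.9 − 162.3 = 707.6, so M₂ = 2.28807 × 707.6 ≈ 1619.0383 billion.
ΔM = M₂ − M₁ = 1619.0383 − 2068.7701 = -449.7318 billion.

-449.7 billion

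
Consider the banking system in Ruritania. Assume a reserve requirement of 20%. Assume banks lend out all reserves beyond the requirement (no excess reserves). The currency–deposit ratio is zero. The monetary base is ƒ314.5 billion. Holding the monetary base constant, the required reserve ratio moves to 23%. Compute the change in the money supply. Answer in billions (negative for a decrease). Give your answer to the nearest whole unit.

-205 billion

Initially m₁ = 1 / (0.2) = 5, so M₁ = 5 × 314.5 = 1572.5 billion.
After the change m₂ = 1 / (0.23) ≈ 4.3478, so M₂ = 4.3478 × 314.5 = 1367.3831 billion.
ΔM = M₂ − M₁ = 1367.3831 − 1572.5 = -205.1169 billion.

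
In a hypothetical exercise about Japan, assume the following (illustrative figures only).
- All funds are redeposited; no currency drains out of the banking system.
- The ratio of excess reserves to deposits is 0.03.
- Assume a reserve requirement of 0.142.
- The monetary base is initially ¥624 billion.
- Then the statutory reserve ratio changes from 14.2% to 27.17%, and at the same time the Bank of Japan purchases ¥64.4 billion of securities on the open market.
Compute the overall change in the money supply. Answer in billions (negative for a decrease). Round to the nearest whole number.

-1346 billion

Before: m₁ = 1 / (0.142 + 0.03) ≈ 5.8140, MB₁ = 624, so M₁ = 5.8140 × 624 = 3627.936 billion.
After: m₂ = 1 / (0.2717 + 0.03) ≈ 3.3146, MB₂ = 624 + 64.4 = 688.4, so M₂ = 3.3146 × 688.4 ≈ 2281.7706 billion.
ΔM = M₂ − M₁ = 2281.7706 − 3627.936 = -1346.1654 billion.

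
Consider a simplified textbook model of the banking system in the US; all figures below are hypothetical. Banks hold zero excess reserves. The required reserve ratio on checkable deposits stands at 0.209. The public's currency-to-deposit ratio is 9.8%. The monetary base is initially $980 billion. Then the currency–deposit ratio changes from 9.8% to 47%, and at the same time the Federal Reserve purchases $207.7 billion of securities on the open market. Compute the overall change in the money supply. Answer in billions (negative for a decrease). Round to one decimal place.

Before: m₁ = (1 + 0.098) / (0.209 + 0.098) ≈ 3.576547, MB₁ = 980, so M₁ = 3.576547 × 980 ≈ 3505.0161 billion.
After: m₂ = (1 + 0.47) / (0.209 + 0.47) ≈ 2.164948, MB₂ = 980 + 207.7 = 1187.7, so M₂ = 2.164948 × 1187.7 ≈ 2571.3087 billion.
ΔM = M₂ − M₁ = 2571.3087 − 3505.0161 = -933.7074 billion.

-933.7 billion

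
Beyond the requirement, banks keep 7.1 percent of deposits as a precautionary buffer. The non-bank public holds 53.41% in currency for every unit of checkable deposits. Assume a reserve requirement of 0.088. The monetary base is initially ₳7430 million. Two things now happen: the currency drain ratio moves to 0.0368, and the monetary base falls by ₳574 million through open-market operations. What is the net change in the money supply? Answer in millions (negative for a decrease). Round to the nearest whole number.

₳19858 million

Before: m₁ = (1 + 0.5341) / (0.088 + 0.071 + 0.5341) ≈ 2.21339, MB₁ = 7430, so M₁ = 2.21339 × 7430 = 16445.4877 million.
After: m₂ = (1 + 0.0368) / (0.088 + 0.071 + 0.0368) ≈ 5.29520, MB₂ = 7430 − 574 = 6856, so M₂ = 5.29520 × 6856 = 36303.8912 million.
ΔM = M₂ − M₁ = 36303.8912 − 16445.4877 = 19858.4035 million.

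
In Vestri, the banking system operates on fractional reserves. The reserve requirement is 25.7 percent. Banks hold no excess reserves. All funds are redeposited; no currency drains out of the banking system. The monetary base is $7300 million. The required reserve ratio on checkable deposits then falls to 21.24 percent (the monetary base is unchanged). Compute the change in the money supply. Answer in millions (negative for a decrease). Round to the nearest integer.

Initially m₁ = 1 / (0.257) ≈ 3.89105, so M₁ = 3.89105 × 7300 = 28404.665 million.
After the change m₂ = 1 / (0.2124) ≈ 4.70810, so M₂ = 4.70810 × 7300 = 34369.13 million.
ΔM = M₂ − M₁ = 34369.13 − 28404.665 = 5964.465 million.

$5964 million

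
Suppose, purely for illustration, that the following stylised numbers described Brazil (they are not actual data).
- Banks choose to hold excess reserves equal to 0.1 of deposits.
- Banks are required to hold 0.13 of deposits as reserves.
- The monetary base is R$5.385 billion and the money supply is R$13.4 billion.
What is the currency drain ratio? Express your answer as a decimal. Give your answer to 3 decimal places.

0.287

Using m = M/MB = 13.4/5.385 ≈ 2.488394. From m = (1 + c)/(c + rr + e), rearranging gives 1 + c = m·(c + rr + e), so c·(1 − m) = m·(rr + e) − 1.
Hence c = [m·(rr + e) − 1]/(1 − m) = [2.488394 × (0.13 + 0.1) − 1] / (1 − 2.488394) ≈ 0.287336.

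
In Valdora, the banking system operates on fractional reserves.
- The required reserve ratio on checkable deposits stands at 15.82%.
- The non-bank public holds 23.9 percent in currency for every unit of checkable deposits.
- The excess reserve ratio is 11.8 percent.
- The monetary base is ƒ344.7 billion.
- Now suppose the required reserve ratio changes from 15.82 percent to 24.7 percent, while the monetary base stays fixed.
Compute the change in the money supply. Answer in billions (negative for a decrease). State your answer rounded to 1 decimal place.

-121.9 billion

Initially m₁ = (1 + 0.239) / (0.1582 + 0.118 + 0.239) ≈ 2.40489, so M₁ = 2.40489 × 344.7 ≈ 828.9656 billion.
After the change m₂ = (1 + 0.239) / (0.247 + 0.118 + 0.239) ≈ 2.05132, so M₂ = 2.05132 × 344.7 ≈ 707.09 billion.
ΔM = M₂ − M₁ = 707.09 − 828.9656 = -121.8756 billion.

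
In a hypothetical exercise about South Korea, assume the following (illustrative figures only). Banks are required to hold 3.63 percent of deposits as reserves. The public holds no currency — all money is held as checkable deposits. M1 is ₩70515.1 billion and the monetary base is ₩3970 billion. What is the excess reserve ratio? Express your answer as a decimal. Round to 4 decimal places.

Using m = M/MB = 70515.1/3970 ≈ 17.761990. Since m = (1 + c)/(c + rr + e), the denominator satisfies c + rr + e = (1 + c)/m = (1 + 0) / 17.761990 ≈ 0.056300.
With c = 0 and rr = 0.0363, the excess reserve ratio is 0.056300 − 0 − 0.0363 = 0.02.

0.0200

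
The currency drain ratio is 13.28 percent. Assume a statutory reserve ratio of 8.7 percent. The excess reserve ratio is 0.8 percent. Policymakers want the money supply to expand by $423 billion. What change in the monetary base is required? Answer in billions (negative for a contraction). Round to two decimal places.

$85.06 billion

The money multiplier is m = (1 + c) / (rr + e + c) = (1 + 0.1328) / (0.087 + 0.008 + 0.1328) ≈ 4.972783.
ΔMB = ΔM / m = (+423) / 4.972783 ≈ 85.063 billion.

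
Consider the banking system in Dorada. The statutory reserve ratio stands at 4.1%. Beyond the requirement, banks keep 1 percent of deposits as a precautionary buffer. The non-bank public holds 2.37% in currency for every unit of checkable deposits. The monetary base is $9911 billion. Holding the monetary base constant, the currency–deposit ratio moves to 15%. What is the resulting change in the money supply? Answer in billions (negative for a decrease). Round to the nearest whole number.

-79117 billion

Initially m₁ = (1 + 0.0237) / (0.041 + 0.01 + 0.0237) ≈ 13.70415, so M₁ = 13.70415 × 9911 ≈ 135821.8306 billion.
After the change m₂ = (1 + 0.15) / (0.041 + 0.01 + 0.15) ≈ 5.72139, so M₂ = 5.72139 × 9911 ≈ 56704.6963 billion.
ΔM = M₂ − M₁ = 56704.6963 − 135821.8306 = -79117.1343 billion.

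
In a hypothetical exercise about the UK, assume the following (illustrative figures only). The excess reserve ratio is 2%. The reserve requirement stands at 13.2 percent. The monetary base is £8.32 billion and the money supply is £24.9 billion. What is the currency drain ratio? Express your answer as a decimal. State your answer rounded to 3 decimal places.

Using m = M/MB = 24.9/8.32 ≈ 2.992788. From m = (1 + c)/(c + rr + e), rearranging gives 1 + c = m·(c + rr + e), so c·(1 − m) = m·(rr + e) − 1.
Hence c = [m·(rr + e) − 1]/(1 − m) = [2.992788 × (0.132 + 0.02) − 1] / (1 − 2.992788) ≈ 0.273534.

0.274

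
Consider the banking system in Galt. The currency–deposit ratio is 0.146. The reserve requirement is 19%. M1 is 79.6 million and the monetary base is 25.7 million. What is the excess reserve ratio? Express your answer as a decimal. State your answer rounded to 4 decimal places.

Using m = M/MB = 79.6/25.7 ≈ 3.097276. Since m = (1 + c)/(c + rr + e), the denominator satisfies c + rr + e = (1 + c)/m = (1 + 0.146) / 3.097276 ≈ 0.370003.
With c = 0.146 and rr = 0.19, the excess reserve ratio is 0.370003 − 0.146 − 0.19 = 0.034003.

0.0340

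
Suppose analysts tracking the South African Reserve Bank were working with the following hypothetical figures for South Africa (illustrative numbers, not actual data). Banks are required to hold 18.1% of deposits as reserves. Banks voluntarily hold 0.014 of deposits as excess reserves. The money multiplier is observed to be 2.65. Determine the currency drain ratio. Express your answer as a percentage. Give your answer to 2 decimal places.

29.29%

Using m = 2.65. From m = (1 + c)/(c + rr + e), rearranging gives 1 + c = m·(c + rr + e), so c·(1 − m) = m·(rr + e) − 1.
Hence c = [m·(rr + e) − 1]/(1 − m) = [2.65 × (0.181 + 0.014) − 1] / (1 − 2.65) ≈ 0.292879.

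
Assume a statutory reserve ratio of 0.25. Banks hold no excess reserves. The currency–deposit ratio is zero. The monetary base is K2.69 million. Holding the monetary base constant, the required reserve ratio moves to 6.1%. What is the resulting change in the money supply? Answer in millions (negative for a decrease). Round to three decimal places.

Initially m₁ = 1 / (0.25) = 4, so M₁ = 4 × 2.69 = 10.76 million.
After the change m₂ = 1 / (0.061) ≈ 16.39344, so M₂ = 16.39344 × 2.69 ≈ 44.0984 million.
ΔM = M₂ − M₁ = 44.0984 − 10.76 = 33.3384 million.

K33.338 million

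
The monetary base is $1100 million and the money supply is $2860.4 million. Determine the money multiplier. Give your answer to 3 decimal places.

2.600

The money multiplier is m = M / MB = 2860.4 / 1100 ≈ 2.60036.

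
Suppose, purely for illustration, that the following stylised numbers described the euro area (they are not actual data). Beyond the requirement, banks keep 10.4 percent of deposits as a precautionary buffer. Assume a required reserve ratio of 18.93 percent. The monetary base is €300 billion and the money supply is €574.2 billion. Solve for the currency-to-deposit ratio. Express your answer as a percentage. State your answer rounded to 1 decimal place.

Using m = M/MB = 574.2/300 = 1.914000. From m = (1 + c)/(c + rr + e), rearranging gives 1 + c = m·(c + rr + e), so c·(1 − m) = m·(rr + e) − 1.
Hence c = [m·(rr + e) − 1]/(1 − m) = [1.914000 × (0.1893 + 0.104) − 1] / (1 − 1.914000) ≈ 0.479895.

48.0%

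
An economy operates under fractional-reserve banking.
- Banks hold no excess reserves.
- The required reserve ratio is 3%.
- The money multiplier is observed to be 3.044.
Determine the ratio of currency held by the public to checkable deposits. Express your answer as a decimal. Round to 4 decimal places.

Using m = 3.044. From m = (1 + c)/(c + rr + e), rearranging gives 1 + c = m·(c + rr + e), so c·(1 − m) = m·(rr + e) − 1.
Hence c = [m·(rr + e) − 1]/(1 − m) = [3.044 × (0.03 + 0) − 1] / (1 − 3.044) ≈ 0.444560.

0.4446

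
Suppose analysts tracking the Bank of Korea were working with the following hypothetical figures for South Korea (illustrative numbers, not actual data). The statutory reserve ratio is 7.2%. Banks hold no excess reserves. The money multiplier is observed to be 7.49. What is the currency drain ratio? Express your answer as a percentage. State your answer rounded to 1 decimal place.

7.1%

Using m = 7.49. From m = (1 + c)/(c + rr + e), rearranging gives 1 + c = m·(c + rr + e), so c·(1 − m) = m·(rr + e) − 1.
Hence c = [m·(rr + e) − 1]/(1 − m) = [7.49 × (0.072 + 0) − 1] / (1 − 7.49) ≈ 0.070989.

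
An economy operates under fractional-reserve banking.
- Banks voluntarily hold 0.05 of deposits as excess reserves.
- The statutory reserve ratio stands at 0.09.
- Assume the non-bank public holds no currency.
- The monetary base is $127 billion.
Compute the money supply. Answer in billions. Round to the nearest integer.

The money multiplier is m = 1 / (rr + e) = 1 / (0.09 + 0.05) ≈ 7.1429.
So M = m × MB = 7.1429 × 127 = 907.1483 billion.

$907 billion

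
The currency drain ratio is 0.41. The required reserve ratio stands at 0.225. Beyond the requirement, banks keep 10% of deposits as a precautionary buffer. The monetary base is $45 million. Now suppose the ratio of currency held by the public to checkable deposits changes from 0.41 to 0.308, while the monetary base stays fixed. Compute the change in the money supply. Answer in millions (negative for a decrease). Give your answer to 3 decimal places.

Initially m₁ = (1 + 0.41) / (0.225 + 0.1 + 0.41) ≈ 1.918367, so M₁ = 1.918367 × 45 ≈ 86.3265 million.
After the change m₂ = (1 + 0.308) / (0.225 + 0.1 + 0.308) ≈ 2.066351, so M₂ = 2.066351 × 45 ≈ 92.9858 million.
ΔM = M₂ − M₁ = 92.9858 − 86.3265 = 6.6593 million.

$6.659 million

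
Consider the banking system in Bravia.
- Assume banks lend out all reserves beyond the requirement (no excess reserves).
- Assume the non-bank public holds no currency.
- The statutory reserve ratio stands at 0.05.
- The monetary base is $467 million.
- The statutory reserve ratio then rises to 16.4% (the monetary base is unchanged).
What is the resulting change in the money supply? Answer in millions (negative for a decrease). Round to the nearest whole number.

-6492 million

Initially m₁ = 1 / (0.05) = 20, so M₁ = 20 × 467 = 9340 million.
After the change m₂ = 1 / (0.164) ≈ 6.0976, so M₂ = 6.0976 × 467 = 2847.5792 million.
ΔM = M₂ − M₁ = 2847.5792 − 9340 = -6492.4208 million.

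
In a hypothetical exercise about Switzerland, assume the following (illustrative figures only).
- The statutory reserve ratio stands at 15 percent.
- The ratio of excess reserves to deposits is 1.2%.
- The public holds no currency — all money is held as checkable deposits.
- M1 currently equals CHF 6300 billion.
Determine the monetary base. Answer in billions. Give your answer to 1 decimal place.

CHF 1020.6 billion

The money multiplier is m = 1 / (rr + e) = 1 / (0.15 + 0.012) ≈ 6.172840.
MB = M / m = 6300 / 6.172840 ≈ 1020.5999 billion.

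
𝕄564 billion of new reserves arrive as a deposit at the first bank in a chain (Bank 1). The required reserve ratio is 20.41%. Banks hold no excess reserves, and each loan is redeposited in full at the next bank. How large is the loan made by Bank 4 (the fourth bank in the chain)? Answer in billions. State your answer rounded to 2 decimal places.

Each bank lends a fraction (1 − rr) = 0.7959 of the deposit it receives, so Bank 4 receives 564·0.7959^3 and lends 564·0.7959^4 ≈ 226.3149 billion.

𝕄226.31 billion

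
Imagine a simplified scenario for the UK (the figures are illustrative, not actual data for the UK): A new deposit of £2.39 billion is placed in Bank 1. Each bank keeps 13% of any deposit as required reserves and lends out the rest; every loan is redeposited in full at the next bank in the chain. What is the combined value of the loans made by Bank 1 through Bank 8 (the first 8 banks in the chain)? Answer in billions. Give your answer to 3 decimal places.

Bank i lends (1 − rr)^i of the original deposit: Bank 1 lends 2.39·0.8700 = 2.0793, Bank 2 lends 2.39·0.8700² ≈ 1.8090, and so on.
Summing a geometric series: total = 2.39·[0.8700·(1 − 0.8700^8) / (1 − 0.8700)] ≈ 10.7450 billion.

£10.745 billion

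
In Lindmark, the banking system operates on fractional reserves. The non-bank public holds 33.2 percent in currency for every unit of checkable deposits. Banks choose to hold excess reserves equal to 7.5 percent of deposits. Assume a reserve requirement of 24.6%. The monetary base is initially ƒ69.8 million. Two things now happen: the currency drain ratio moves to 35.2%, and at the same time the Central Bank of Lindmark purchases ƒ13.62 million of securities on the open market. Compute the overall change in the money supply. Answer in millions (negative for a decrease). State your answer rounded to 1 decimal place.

Before: m₁ = (1 + 0.332) / (0.246 + 0.075 + 0.332) ≈ 2.0398, MB₁ = 69.8, so M₁ = 2.0398 × 69.8 ≈ 142.378 million.
After: m₂ = (1 + 0.352) / (0.246 + 0.075 + 0.352) ≈ 2.0089, MB₂ = 69.8 + 13.62 = 83.42, so M₂ = 2.0089 × 83.42 ≈ 167.5824 million.
ΔM = M₂ − M₁ = 167.5824 − 142.378 = 25.2044 million.

ƒ25.2 million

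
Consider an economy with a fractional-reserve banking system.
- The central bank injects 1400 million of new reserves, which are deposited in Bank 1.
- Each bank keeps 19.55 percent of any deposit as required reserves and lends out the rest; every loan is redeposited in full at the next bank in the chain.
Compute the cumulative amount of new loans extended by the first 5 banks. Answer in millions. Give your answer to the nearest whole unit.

3820 million

Bank i lends (1 − rr)^i of the original deposit: Bank 1 lends 1400·0.8045 = 1126.3000, Bank 2 lends 1400·0.8045² ≈ 906.1083, and so on.
Summing a geometric series: total = 1400·[0.8045·(1 − 0.8045^5) / (1 − 0.8045)] ≈ 3819.6246 million.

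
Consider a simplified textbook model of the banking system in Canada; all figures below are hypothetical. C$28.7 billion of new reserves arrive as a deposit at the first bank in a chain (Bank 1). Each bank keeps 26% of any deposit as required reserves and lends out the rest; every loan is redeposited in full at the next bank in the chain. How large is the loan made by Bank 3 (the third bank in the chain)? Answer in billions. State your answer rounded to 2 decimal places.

Each bank lends a fraction (1 − rr) = 0.7400 of the deposit it receives, so Bank 3 receives 28.7·0.7400^2 and lends 28.7·0.7400^3 ≈ 11.6299 billion.

C$11.63 billion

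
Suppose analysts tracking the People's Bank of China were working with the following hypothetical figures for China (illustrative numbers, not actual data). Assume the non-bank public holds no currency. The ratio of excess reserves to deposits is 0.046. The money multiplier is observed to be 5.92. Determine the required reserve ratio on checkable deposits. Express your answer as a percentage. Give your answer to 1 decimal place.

Using m = 5.92. Since m = (1 + c)/(c + rr + e), the denominator satisfies c + rr + e = (1 + c)/m = (1 + 0) / 5.92 ≈ 0.168919.
With c = 0 and e = 0.046, the required reserve ratio on checkable deposits is 0.168919 − 0 − 0.046 = 0.122919.

12.3%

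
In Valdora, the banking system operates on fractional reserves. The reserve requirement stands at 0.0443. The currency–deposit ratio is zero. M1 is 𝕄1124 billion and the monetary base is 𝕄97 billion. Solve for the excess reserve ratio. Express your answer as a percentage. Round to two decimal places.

4.20%

Using m = M/MB = 1124/97 ≈ 11.587629. Since m = (1 + c)/(c + rr + e), the denominator satisfies c + rr + e = (1 + c)/m = (1 + 0) / 11.587629 ≈ 0.086299.
With c = 0 and rr = 0.0443, the excess reserve ratio is 0.086299 − 0 − 0.0443 = 0.041999.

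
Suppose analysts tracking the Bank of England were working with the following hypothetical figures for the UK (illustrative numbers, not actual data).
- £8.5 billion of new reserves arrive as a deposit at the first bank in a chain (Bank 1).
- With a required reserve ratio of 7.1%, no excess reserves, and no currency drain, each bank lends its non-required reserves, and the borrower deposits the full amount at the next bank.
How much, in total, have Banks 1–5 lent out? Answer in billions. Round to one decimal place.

£34.3 billion

Bank i lends (1 − rr)^i of the original deposit: Bank 1 lends 8.5·0.9290 = 7.8965, Bank 2 lends 8.5·0.9290² ≈ 7.3358, and so on.
Summing a geometric series: total = 8.5·[0.9290·(1 − 0.9290^5) / (1 − 0.9290)] ≈ 34.2601 billion.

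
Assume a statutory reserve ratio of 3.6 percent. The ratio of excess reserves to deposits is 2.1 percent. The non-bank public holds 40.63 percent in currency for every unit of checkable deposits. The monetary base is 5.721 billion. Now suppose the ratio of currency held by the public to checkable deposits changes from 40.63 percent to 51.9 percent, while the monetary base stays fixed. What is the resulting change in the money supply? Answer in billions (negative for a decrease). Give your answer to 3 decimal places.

-2.278 billion

Initially m₁ = (1 + 0.4063) / (0.036 + 0.021 + 0.4063) ≈ 3.03540, so M₁ = 3.03540 × 5.721 ≈ 17.3655 billion.
After the change m₂ = (1 + 0.519) / (0.036 + 0.021 + 0.519) ≈ 2.63715, so M₂ = 2.63715 × 5.721 ≈ 15.0871 billion.
ΔM = M₂ − M₁ = 15.0871 − 17.3655 = -2.2784 billion.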